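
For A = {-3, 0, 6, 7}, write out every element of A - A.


A - A = {a - a' : a, a' ∈ A}.
Compute a - a' for each ordered pair (a, a'):
a = -3: -3--3=0, -3-0=-3, -3-6=-9, -3-7=-10
a = 0: 0--3=3, 0-0=0, 0-6=-6, 0-7=-7
a = 6: 6--3=9, 6-0=6, 6-6=0, 6-7=-1
a = 7: 7--3=10, 7-0=7, 7-6=1, 7-7=0
Collecting distinct values (and noting 0 appears from a-a):
A - A = {-10, -9, -7, -6, -3, -1, 0, 1, 3, 6, 7, 9, 10}
|A - A| = 13

A - A = {-10, -9, -7, -6, -3, -1, 0, 1, 3, 6, 7, 9, 10}


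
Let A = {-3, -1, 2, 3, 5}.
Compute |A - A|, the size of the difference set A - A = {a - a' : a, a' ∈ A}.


A - A = {a - a' : a, a' ∈ A}; |A| = 5.
Bounds: 2|A|-1 ≤ |A - A| ≤ |A|² - |A| + 1, i.e. 9 ≤ |A - A| ≤ 21.
Note: 0 ∈ A - A always (from a - a). The set is symmetric: if d ∈ A - A then -d ∈ A - A.
Enumerate nonzero differences d = a - a' with a > a' (then include -d):
Positive differences: {1, 2, 3, 4, 5, 6, 8}
Full difference set: {0} ∪ (positive diffs) ∪ (negative diffs).
|A - A| = 1 + 2·7 = 15 (matches direct enumeration: 15).

|A - A| = 15


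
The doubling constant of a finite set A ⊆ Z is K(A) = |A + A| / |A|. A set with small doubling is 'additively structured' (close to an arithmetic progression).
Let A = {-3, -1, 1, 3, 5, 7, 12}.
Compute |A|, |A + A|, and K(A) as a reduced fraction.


|A| = 7.
Compute A + A by enumerating all 49 pairs.
A + A = {-6, -4, -2, 0, 2, 4, 6, 8, 9, 10, 11, 12, 13, 14, 15, 17, 19, 24}, so |A + A| = 18.
K = |A + A| / |A| = 18/7 (already in lowest terms) ≈ 2.5714.
Reference: AP of size 7 gives K = 13/7 ≈ 1.8571; a fully generic set of size 7 gives K ≈ 4.0000.

|A| = 7, |A + A| = 18, K = 18/7.


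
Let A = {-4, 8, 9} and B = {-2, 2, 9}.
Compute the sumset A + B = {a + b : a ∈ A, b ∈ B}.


A + B = {a + b : a ∈ A, b ∈ B}.
Enumerate all |A|·|B| = 3·3 = 9 pairs (a, b) and collect distinct sums.
a = -4: -4+-2=-6, -4+2=-2, -4+9=5
a = 8: 8+-2=6, 8+2=10, 8+9=17
a = 9: 9+-2=7, 9+2=11, 9+9=18
Collecting distinct sums: A + B = {-6, -2, 5, 6, 7, 10, 11, 17, 18}
|A + B| = 9

A + B = {-6, -2, 5, 6, 7, 10, 11, 17, 18}


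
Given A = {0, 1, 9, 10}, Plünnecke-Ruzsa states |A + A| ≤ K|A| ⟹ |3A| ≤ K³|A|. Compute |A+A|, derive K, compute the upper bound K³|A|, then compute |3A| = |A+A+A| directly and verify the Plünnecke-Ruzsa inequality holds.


|A| = 4.
Step 1: Compute A + A by enumerating all 16 pairs.
A + A = {0, 1, 2, 9, 10, 11, 18, 19, 20}, so |A + A| = 9.
Step 2: Doubling constant K = |A + A|/|A| = 9/4 = 9/4 ≈ 2.2500.
Step 3: Plünnecke-Ruzsa gives |3A| ≤ K³·|A| = (2.2500)³ · 4 ≈ 45.5625.
Step 4: Compute 3A = A + A + A directly by enumerating all triples (a,b,c) ∈ A³; |3A| = 16.
Step 5: Check 16 ≤ 45.5625? Yes ✓.

K = 9/4, Plünnecke-Ruzsa bound K³|A| ≈ 45.5625, |3A| = 16, inequality holds.


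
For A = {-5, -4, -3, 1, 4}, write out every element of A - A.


A - A = {a - a' : a, a' ∈ A}.
Compute a - a' for each ordered pair (a, a'):
a = -5: -5--5=0, -5--4=-1, -5--3=-2, -5-1=-6, -5-4=-9
a = -4: -4--5=1, -4--4=0, -4--3=-1, -4-1=-5, -4-4=-8
a = -3: -3--5=2, -3--4=1, -3--3=0, -3-1=-4, -3-4=-7
a = 1: 1--5=6, 1--4=5, 1--3=4, 1-1=0, 1-4=-3
a = 4: 4--5=9, 4--4=8, 4--3=7, 4-1=3, 4-4=0
Collecting distinct values (and noting 0 appears from a-a):
A - A = {-9, -8, -7, -6, -5, -4, -3, -2, -1, 0, 1, 2, 3, 4, 5, 6, 7, 8, 9}
|A - A| = 19

A - A = {-9, -8, -7, -6, -5, -4, -3, -2, -1, 0, 1, 2, 3, 4, 5, 6, 7, 8, 9}


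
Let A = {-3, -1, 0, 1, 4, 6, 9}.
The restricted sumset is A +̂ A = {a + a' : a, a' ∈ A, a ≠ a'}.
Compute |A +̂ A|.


Restricted sumset: A +̂ A = {a + a' : a ∈ A, a' ∈ A, a ≠ a'}.
Equivalently, take A + A and drop any sum 2a that is achievable ONLY as a + a for a ∈ A (i.e. sums representable only with equal summands).
Enumerate pairs (a, a') with a < a' (symmetric, so each unordered pair gives one sum; this covers all a ≠ a'):
  -3 + -1 = -4
  -3 + 0 = -3
  -3 + 1 = -2
  -3 + 4 = 1
  -3 + 6 = 3
  -3 + 9 = 6
  -1 + 0 = -1
  -1 + 1 = 0
  -1 + 4 = 3
  -1 + 6 = 5
  -1 + 9 = 8
  0 + 1 = 1
  0 + 4 = 4
  0 + 6 = 6
  0 + 9 = 9
  1 + 4 = 5
  1 + 6 = 7
  1 + 9 = 10
  4 + 6 = 10
  4 + 9 = 13
  6 + 9 = 15
Collected distinct sums: {-4, -3, -2, -1, 0, 1, 3, 4, 5, 6, 7, 8, 9, 10, 13, 15}
|A +̂ A| = 16
(Reference bound: |A +̂ A| ≥ 2|A| - 3 for |A| ≥ 2, with |A| = 7 giving ≥ 11.)

|A +̂ A| = 16


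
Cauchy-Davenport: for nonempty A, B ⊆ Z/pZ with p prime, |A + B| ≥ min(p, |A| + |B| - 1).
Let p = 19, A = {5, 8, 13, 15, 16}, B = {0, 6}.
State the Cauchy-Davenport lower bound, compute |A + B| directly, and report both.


Cauchy-Davenport: |A + B| ≥ min(p, |A| + |B| - 1) for A, B nonempty in Z/pZ.
|A| = 5, |B| = 2, p = 19.
CD lower bound = min(19, 5 + 2 - 1) = min(19, 6) = 6.
Compute A + B mod 19 directly:
a = 5: 5+0=5, 5+6=11
a = 8: 8+0=8, 8+6=14
a = 13: 13+0=13, 13+6=0
a = 15: 15+0=15, 15+6=2
a = 16: 16+0=16, 16+6=3
A + B = {0, 2, 3, 5, 8, 11, 13, 14, 15, 16}, so |A + B| = 10.
Verify: 10 ≥ 6? Yes ✓.

CD lower bound = 6, actual |A + B| = 10.


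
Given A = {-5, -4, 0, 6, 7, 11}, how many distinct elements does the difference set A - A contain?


A - A = {a - a' : a, a' ∈ A}; |A| = 6.
Bounds: 2|A|-1 ≤ |A - A| ≤ |A|² - |A| + 1, i.e. 11 ≤ |A - A| ≤ 31.
Note: 0 ∈ A - A always (from a - a). The set is symmetric: if d ∈ A - A then -d ∈ A - A.
Enumerate nonzero differences d = a - a' with a > a' (then include -d):
Positive differences: {1, 4, 5, 6, 7, 10, 11, 12, 15, 16}
Full difference set: {0} ∪ (positive diffs) ∪ (negative diffs).
|A - A| = 1 + 2·10 = 21 (matches direct enumeration: 21).

|A - A| = 21


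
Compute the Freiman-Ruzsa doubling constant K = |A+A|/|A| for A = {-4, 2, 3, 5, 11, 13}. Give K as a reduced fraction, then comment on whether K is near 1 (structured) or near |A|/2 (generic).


|A| = 6.
Compute A + A by enumerating all 36 pairs.
A + A = {-8, -2, -1, 1, 4, 5, 6, 7, 8, 9, 10, 13, 14, 15, 16, 18, 22, 24, 26}, so |A + A| = 19.
K = |A + A| / |A| = 19/6 (already in lowest terms) ≈ 3.1667.
Reference: AP of size 6 gives K = 11/6 ≈ 1.8333; a fully generic set of size 6 gives K ≈ 3.5000.

|A| = 6, |A + A| = 19, K = 19/6.


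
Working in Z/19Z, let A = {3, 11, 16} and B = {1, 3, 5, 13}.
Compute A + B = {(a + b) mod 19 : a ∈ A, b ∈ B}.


Work in Z/19Z: reduce every sum a + b modulo 19.
Enumerate all 12 pairs:
a = 3: 3+1=4, 3+3=6, 3+5=8, 3+13=16
a = 11: 11+1=12, 11+3=14, 11+5=16, 11+13=5
a = 16: 16+1=17, 16+3=0, 16+5=2, 16+13=10
Distinct residues collected: {0, 2, 4, 5, 6, 8, 10, 12, 14, 16, 17}
|A + B| = 11 (out of 19 total residues).

A + B = {0, 2, 4, 5, 6, 8, 10, 12, 14, 16, 17}


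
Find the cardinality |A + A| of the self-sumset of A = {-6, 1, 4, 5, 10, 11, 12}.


A + A = {a + a' : a, a' ∈ A}; |A| = 7.
General bounds: 2|A| - 1 ≤ |A + A| ≤ |A|(|A|+1)/2, i.e. 13 ≤ |A + A| ≤ 28.
Lower bound 2|A|-1 is attained iff A is an arithmetic progression.
Enumerate sums a + a' for a ≤ a' (symmetric, so this suffices):
a = -6: -6+-6=-12, -6+1=-5, -6+4=-2, -6+5=-1, -6+10=4, -6+11=5, -6+12=6
a = 1: 1+1=2, 1+4=5, 1+5=6, 1+10=11, 1+11=12, 1+12=13
a = 4: 4+4=8, 4+5=9, 4+10=14, 4+11=15, 4+12=16
a = 5: 5+5=10, 5+10=15, 5+11=16, 5+12=17
a = 10: 10+10=20, 10+11=21, 10+12=22
a = 11: 11+11=22, 11+12=23
a = 12: 12+12=24
Distinct sums: {-12, -5, -2, -1, 2, 4, 5, 6, 8, 9, 10, 11, 12, 13, 14, 15, 16, 17, 20, 21, 22, 23, 24}
|A + A| = 23

|A + A| = 23


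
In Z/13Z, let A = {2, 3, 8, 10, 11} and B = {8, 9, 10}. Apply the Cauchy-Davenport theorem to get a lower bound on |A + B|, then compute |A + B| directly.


Cauchy-Davenport: |A + B| ≥ min(p, |A| + |B| - 1) for A, B nonempty in Z/pZ.
|A| = 5, |B| = 3, p = 13.
CD lower bound = min(13, 5 + 3 - 1) = min(13, 7) = 7.
Compute A + B mod 13 directly:
a = 2: 2+8=10, 2+9=11, 2+10=12
a = 3: 3+8=11, 3+9=12, 3+10=0
a = 8: 8+8=3, 8+9=4, 8+10=5
a = 10: 10+8=5, 10+9=6, 10+10=7
a = 11: 11+8=6, 11+9=7, 11+10=8
A + B = {0, 3, 4, 5, 6, 7, 8, 10, 11, 12}, so |A + B| = 10.
Verify: 10 ≥ 7? Yes ✓.

CD lower bound = 7, actual |A + B| = 10.


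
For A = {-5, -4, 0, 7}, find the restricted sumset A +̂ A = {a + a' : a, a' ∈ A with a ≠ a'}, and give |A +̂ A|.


Restricted sumset: A +̂ A = {a + a' : a ∈ A, a' ∈ A, a ≠ a'}.
Equivalently, take A + A and drop any sum 2a that is achievable ONLY as a + a for a ∈ A (i.e. sums representable only with equal summands).
Enumerate pairs (a, a') with a < a' (symmetric, so each unordered pair gives one sum; this covers all a ≠ a'):
  -5 + -4 = -9
  -5 + 0 = -5
  -5 + 7 = 2
  -4 + 0 = -4
  -4 + 7 = 3
  0 + 7 = 7
Collected distinct sums: {-9, -5, -4, 2, 3, 7}
|A +̂ A| = 6
(Reference bound: |A +̂ A| ≥ 2|A| - 3 for |A| ≥ 2, with |A| = 4 giving ≥ 5.)

|A +̂ A| = 6


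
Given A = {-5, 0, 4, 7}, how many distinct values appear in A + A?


A + A = {a + a' : a, a' ∈ A}; |A| = 4.
General bounds: 2|A| - 1 ≤ |A + A| ≤ |A|(|A|+1)/2, i.e. 7 ≤ |A + A| ≤ 10.
Lower bound 2|A|-1 is attained iff A is an arithmetic progression.
Enumerate sums a + a' for a ≤ a' (symmetric, so this suffices):
a = -5: -5+-5=-10, -5+0=-5, -5+4=-1, -5+7=2
a = 0: 0+0=0, 0+4=4, 0+7=7
a = 4: 4+4=8, 4+7=11
a = 7: 7+7=14
Distinct sums: {-10, -5, -1, 0, 2, 4, 7, 8, 11, 14}
|A + A| = 10

|A + A| = 10


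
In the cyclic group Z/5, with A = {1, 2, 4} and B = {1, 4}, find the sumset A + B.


Work in Z/5Z: reduce every sum a + b modulo 5.
Enumerate all 6 pairs:
a = 1: 1+1=2, 1+4=0
a = 2: 2+1=3, 2+4=1
a = 4: 4+1=0, 4+4=3
Distinct residues collected: {0, 1, 2, 3}
|A + B| = 4 (out of 5 total residues).

A + B = {0, 1, 2, 3}


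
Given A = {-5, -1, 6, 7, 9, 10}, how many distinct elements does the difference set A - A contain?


A - A = {a - a' : a, a' ∈ A}; |A| = 6.
Bounds: 2|A|-1 ≤ |A - A| ≤ |A|² - |A| + 1, i.e. 11 ≤ |A - A| ≤ 31.
Note: 0 ∈ A - A always (from a - a). The set is symmetric: if d ∈ A - A then -d ∈ A - A.
Enumerate nonzero differences d = a - a' with a > a' (then include -d):
Positive differences: {1, 2, 3, 4, 7, 8, 10, 11, 12, 14, 15}
Full difference set: {0} ∪ (positive diffs) ∪ (negative diffs).
|A - A| = 1 + 2·11 = 23 (matches direct enumeration: 23).

|A - A| = 23


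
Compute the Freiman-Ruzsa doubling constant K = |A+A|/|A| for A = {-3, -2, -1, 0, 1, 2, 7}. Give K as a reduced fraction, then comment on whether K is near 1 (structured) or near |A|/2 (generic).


|A| = 7.
Compute A + A by enumerating all 49 pairs.
A + A = {-6, -5, -4, -3, -2, -1, 0, 1, 2, 3, 4, 5, 6, 7, 8, 9, 14}, so |A + A| = 17.
K = |A + A| / |A| = 17/7 (already in lowest terms) ≈ 2.4286.
Reference: AP of size 7 gives K = 13/7 ≈ 1.8571; a fully generic set of size 7 gives K ≈ 4.0000.

|A| = 7, |A + A| = 17, K = 17/7.


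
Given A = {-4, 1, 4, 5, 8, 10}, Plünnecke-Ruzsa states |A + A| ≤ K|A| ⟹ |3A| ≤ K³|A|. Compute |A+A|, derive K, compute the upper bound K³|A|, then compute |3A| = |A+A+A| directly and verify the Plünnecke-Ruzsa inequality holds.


|A| = 6.
Step 1: Compute A + A by enumerating all 36 pairs.
A + A = {-8, -3, 0, 1, 2, 4, 5, 6, 8, 9, 10, 11, 12, 13, 14, 15, 16, 18, 20}, so |A + A| = 19.
Step 2: Doubling constant K = |A + A|/|A| = 19/6 = 19/6 ≈ 3.1667.
Step 3: Plünnecke-Ruzsa gives |3A| ≤ K³·|A| = (3.1667)³ · 6 ≈ 190.5278.
Step 4: Compute 3A = A + A + A directly by enumerating all triples (a,b,c) ∈ A³; |3A| = 34.
Step 5: Check 34 ≤ 190.5278? Yes ✓.

K = 19/6, Plünnecke-Ruzsa bound K³|A| ≈ 190.5278, |3A| = 34, inequality holds.


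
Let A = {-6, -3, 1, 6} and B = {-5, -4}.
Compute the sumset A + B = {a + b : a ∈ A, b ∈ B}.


A + B = {a + b : a ∈ A, b ∈ B}.
Enumerate all |A|·|B| = 4·2 = 8 pairs (a, b) and collect distinct sums.
a = -6: -6+-5=-11, -6+-4=-10
a = -3: -3+-5=-8, -3+-4=-7
a = 1: 1+-5=-4, 1+-4=-3
a = 6: 6+-5=1, 6+-4=2
Collecting distinct sums: A + B = {-11, -10, -8, -7, -4, -3, 1, 2}
|A + B| = 8

A + B = {-11, -10, -8, -7, -4, -3, 1, 2}


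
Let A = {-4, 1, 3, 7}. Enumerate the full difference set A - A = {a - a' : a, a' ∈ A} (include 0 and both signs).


A - A = {a - a' : a, a' ∈ A}.
Compute a - a' for each ordered pair (a, a'):
a = -4: -4--4=0, -4-1=-5, -4-3=-7, -4-7=-11
a = 1: 1--4=5, 1-1=0, 1-3=-2, 1-7=-6
a = 3: 3--4=7, 3-1=2, 3-3=0, 3-7=-4
a = 7: 7--4=11, 7-1=6, 7-3=4, 7-7=0
Collecting distinct values (and noting 0 appears from a-a):
A - A = {-11, -7, -6, -5, -4, -2, 0, 2, 4, 5, 6, 7, 11}
|A - A| = 13

A - A = {-11, -7, -6, -5, -4, -2, 0, 2, 4, 5, 6, 7, 11}


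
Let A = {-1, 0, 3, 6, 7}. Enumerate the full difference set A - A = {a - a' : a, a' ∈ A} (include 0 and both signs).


A - A = {a - a' : a, a' ∈ A}.
Compute a - a' for each ordered pair (a, a'):
a = -1: -1--1=0, -1-0=-1, -1-3=-4, -1-6=-7, -1-7=-8
a = 0: 0--1=1, 0-0=0, 0-3=-3, 0-6=-6, 0-7=-7
a = 3: 3--1=4, 3-0=3, 3-3=0, 3-6=-3, 3-7=-4
a = 6: 6--1=7, 6-0=6, 6-3=3, 6-6=0, 6-7=-1
a = 7: 7--1=8, 7-0=7, 7-3=4, 7-6=1, 7-7=0
Collecting distinct values (and noting 0 appears from a-a):
A - A = {-8, -7, -6, -4, -3, -1, 0, 1, 3, 4, 6, 7, 8}
|A - A| = 13

A - A = {-8, -7, -6, -4, -3, -1, 0, 1, 3, 4, 6, 7, 8}


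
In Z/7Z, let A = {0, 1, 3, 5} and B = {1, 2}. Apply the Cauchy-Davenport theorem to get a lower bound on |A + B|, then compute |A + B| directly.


Cauchy-Davenport: |A + B| ≥ min(p, |A| + |B| - 1) for A, B nonempty in Z/pZ.
|A| = 4, |B| = 2, p = 7.
CD lower bound = min(7, 4 + 2 - 1) = min(7, 5) = 5.
Compute A + B mod 7 directly:
a = 0: 0+1=1, 0+2=2
a = 1: 1+1=2, 1+2=3
a = 3: 3+1=4, 3+2=5
a = 5: 5+1=6, 5+2=0
A + B = {0, 1, 2, 3, 4, 5, 6}, so |A + B| = 7.
Verify: 7 ≥ 5? Yes ✓.

CD lower bound = 5, actual |A + B| = 7.


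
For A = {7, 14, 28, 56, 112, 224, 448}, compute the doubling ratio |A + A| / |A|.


|A| = 7.
Compute A + A by enumerating all 49 pairs.
A + A = {14, 21, 28, 35, 42, 56, 63, 70, 84, 112, 119, 126, 140, 168, 224, 231, 238, 252, 280, 336, 448, 455, 462, 476, 504, 560, 672, 896}, so |A + A| = 28.
K = |A + A| / |A| = 28/7 = 4/1 ≈ 4.0000.
Reference: AP of size 7 gives K = 13/7 ≈ 1.8571; a fully generic set of size 7 gives K ≈ 4.0000.

|A| = 7, |A + A| = 28, K = 28/7 = 4/1.


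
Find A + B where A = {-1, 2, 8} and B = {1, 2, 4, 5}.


A + B = {a + b : a ∈ A, b ∈ B}.
Enumerate all |A|·|B| = 3·4 = 12 pairs (a, b) and collect distinct sums.
a = -1: -1+1=0, -1+2=1, -1+4=3, -1+5=4
a = 2: 2+1=3, 2+2=4, 2+4=6, 2+5=7
a = 8: 8+1=9, 8+2=10, 8+4=12, 8+5=13
Collecting distinct sums: A + B = {0, 1, 3, 4, 6, 7, 9, 10, 12, 13}
|A + B| = 10

A + B = {0, 1, 3, 4, 6, 7, 9, 10, 12, 13}


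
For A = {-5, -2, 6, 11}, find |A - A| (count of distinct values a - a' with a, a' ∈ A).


A - A = {a - a' : a, a' ∈ A}; |A| = 4.
Bounds: 2|A|-1 ≤ |A - A| ≤ |A|² - |A| + 1, i.e. 7 ≤ |A - A| ≤ 13.
Note: 0 ∈ A - A always (from a - a). The set is symmetric: if d ∈ A - A then -d ∈ A - A.
Enumerate nonzero differences d = a - a' with a > a' (then include -d):
Positive differences: {3, 5, 8, 11, 13, 16}
Full difference set: {0} ∪ (positive diffs) ∪ (negative diffs).
|A - A| = 1 + 2·6 = 13 (matches direct enumeration: 13).

|A - A| = 13


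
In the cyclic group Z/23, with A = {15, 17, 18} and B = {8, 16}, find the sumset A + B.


Work in Z/23Z: reduce every sum a + b modulo 23.
Enumerate all 6 pairs:
a = 15: 15+8=0, 15+16=8
a = 17: 17+8=2, 17+16=10
a = 18: 18+8=3, 18+16=11
Distinct residues collected: {0, 2, 3, 8, 10, 11}
|A + B| = 6 (out of 23 total residues).

A + B = {0, 2, 3, 8, 10, 11}


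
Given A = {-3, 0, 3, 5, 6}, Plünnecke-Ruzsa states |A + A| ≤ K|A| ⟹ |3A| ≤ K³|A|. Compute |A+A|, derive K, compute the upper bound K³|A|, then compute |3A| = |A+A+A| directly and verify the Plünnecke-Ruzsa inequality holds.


|A| = 5.
Step 1: Compute A + A by enumerating all 25 pairs.
A + A = {-6, -3, 0, 2, 3, 5, 6, 8, 9, 10, 11, 12}, so |A + A| = 12.
Step 2: Doubling constant K = |A + A|/|A| = 12/5 = 12/5 ≈ 2.4000.
Step 3: Plünnecke-Ruzsa gives |3A| ≤ K³·|A| = (2.4000)³ · 5 ≈ 69.1200.
Step 4: Compute 3A = A + A + A directly by enumerating all triples (a,b,c) ∈ A³; |3A| = 21.
Step 5: Check 21 ≤ 69.1200? Yes ✓.

K = 12/5, Plünnecke-Ruzsa bound K³|A| ≈ 69.1200, |3A| = 21, inequality holds.


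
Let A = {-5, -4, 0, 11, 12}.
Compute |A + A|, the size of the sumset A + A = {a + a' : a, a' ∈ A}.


A + A = {a + a' : a, a' ∈ A}; |A| = 5.
General bounds: 2|A| - 1 ≤ |A + A| ≤ |A|(|A|+1)/2, i.e. 9 ≤ |A + A| ≤ 15.
Lower bound 2|A|-1 is attained iff A is an arithmetic progression.
Enumerate sums a + a' for a ≤ a' (symmetric, so this suffices):
a = -5: -5+-5=-10, -5+-4=-9, -5+0=-5, -5+11=6, -5+12=7
a = -4: -4+-4=-8, -4+0=-4, -4+11=7, -4+12=8
a = 0: 0+0=0, 0+11=11, 0+12=12
a = 11: 11+11=22, 11+12=23
a = 12: 12+12=24
Distinct sums: {-10, -9, -8, -5, -4, 0, 6, 7, 8, 11, 12, 22, 23, 24}
|A + A| = 14

|A + A| = 14


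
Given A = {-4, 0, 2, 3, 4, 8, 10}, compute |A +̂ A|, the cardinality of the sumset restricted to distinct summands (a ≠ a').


Restricted sumset: A +̂ A = {a + a' : a ∈ A, a' ∈ A, a ≠ a'}.
Equivalently, take A + A and drop any sum 2a that is achievable ONLY as a + a for a ∈ A (i.e. sums representable only with equal summands).
Enumerate pairs (a, a') with a < a' (symmetric, so each unordered pair gives one sum; this covers all a ≠ a'):
  -4 + 0 = -4
  -4 + 2 = -2
  -4 + 3 = -1
  -4 + 4 = 0
  -4 + 8 = 4
  -4 + 10 = 6
  0 + 2 = 2
  0 + 3 = 3
  0 + 4 = 4
  0 + 8 = 8
  0 + 10 = 10
  2 + 3 = 5
  2 + 4 = 6
  2 + 8 = 10
  2 + 10 = 12
  3 + 4 = 7
  3 + 8 = 11
  3 + 10 = 13
  4 + 8 = 12
  4 + 10 = 14
  8 + 10 = 18
Collected distinct sums: {-4, -2, -1, 0, 2, 3, 4, 5, 6, 7, 8, 10, 11, 12, 13, 14, 18}
|A +̂ A| = 17
(Reference bound: |A +̂ A| ≥ 2|A| - 3 for |A| ≥ 2, with |A| = 7 giving ≥ 11.)

|A +̂ A| = 17


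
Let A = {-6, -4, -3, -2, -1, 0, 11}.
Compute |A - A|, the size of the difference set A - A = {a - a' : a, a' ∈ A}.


A - A = {a - a' : a, a' ∈ A}; |A| = 7.
Bounds: 2|A|-1 ≤ |A - A| ≤ |A|² - |A| + 1, i.e. 13 ≤ |A - A| ≤ 43.
Note: 0 ∈ A - A always (from a - a). The set is symmetric: if d ∈ A - A then -d ∈ A - A.
Enumerate nonzero differences d = a - a' with a > a' (then include -d):
Positive differences: {1, 2, 3, 4, 5, 6, 11, 12, 13, 14, 15, 17}
Full difference set: {0} ∪ (positive diffs) ∪ (negative diffs).
|A - A| = 1 + 2·12 = 25 (matches direct enumeration: 25).

|A - A| = 25


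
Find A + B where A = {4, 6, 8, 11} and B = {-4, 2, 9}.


A + B = {a + b : a ∈ A, b ∈ B}.
Enumerate all |A|·|B| = 4·3 = 12 pairs (a, b) and collect distinct sums.
a = 4: 4+-4=0, 4+2=6, 4+9=13
a = 6: 6+-4=2, 6+2=8, 6+9=15
a = 8: 8+-4=4, 8+2=10, 8+9=17
a = 11: 11+-4=7, 11+2=13, 11+9=20
Collecting distinct sums: A + B = {0, 2, 4, 6, 7, 8, 10, 13, 15, 17, 20}
|A + B| = 11

A + B = {0, 2, 4, 6, 7, 8, 10, 13, 15, 17, 20}


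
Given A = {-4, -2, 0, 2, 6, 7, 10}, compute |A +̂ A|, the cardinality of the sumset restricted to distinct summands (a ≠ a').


Restricted sumset: A +̂ A = {a + a' : a ∈ A, a' ∈ A, a ≠ a'}.
Equivalently, take A + A and drop any sum 2a that is achievable ONLY as a + a for a ∈ A (i.e. sums representable only with equal summands).
Enumerate pairs (a, a') with a < a' (symmetric, so each unordered pair gives one sum; this covers all a ≠ a'):
  -4 + -2 = -6
  -4 + 0 = -4
  -4 + 2 = -2
  -4 + 6 = 2
  -4 + 7 = 3
  -4 + 10 = 6
  -2 + 0 = -2
  -2 + 2 = 0
  -2 + 6 = 4
  -2 + 7 = 5
  -2 + 10 = 8
  0 + 2 = 2
  0 + 6 = 6
  0 + 7 = 7
  0 + 10 = 10
  2 + 6 = 8
  2 + 7 = 9
  2 + 10 = 12
  6 + 7 = 13
  6 + 10 = 16
  7 + 10 = 17
Collected distinct sums: {-6, -4, -2, 0, 2, 3, 4, 5, 6, 7, 8, 9, 10, 12, 13, 16, 17}
|A +̂ A| = 17
(Reference bound: |A +̂ A| ≥ 2|A| - 3 for |A| ≥ 2, with |A| = 7 giving ≥ 11.)

|A +̂ A| = 17


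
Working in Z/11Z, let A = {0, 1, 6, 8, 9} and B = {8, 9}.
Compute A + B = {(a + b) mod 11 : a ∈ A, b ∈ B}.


Work in Z/11Z: reduce every sum a + b modulo 11.
Enumerate all 10 pairs:
a = 0: 0+8=8, 0+9=9
a = 1: 1+8=9, 1+9=10
a = 6: 6+8=3, 6+9=4
a = 8: 8+8=5, 8+9=6
a = 9: 9+8=6, 9+9=7
Distinct residues collected: {3, 4, 5, 6, 7, 8, 9, 10}
|A + B| = 8 (out of 11 total residues).

A + B = {3, 4, 5, 6, 7, 8, 9, 10}


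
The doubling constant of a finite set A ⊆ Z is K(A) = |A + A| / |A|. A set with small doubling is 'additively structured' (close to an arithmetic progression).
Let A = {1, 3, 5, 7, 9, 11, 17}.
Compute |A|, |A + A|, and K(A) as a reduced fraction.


|A| = 7.
Compute A + A by enumerating all 49 pairs.
A + A = {2, 4, 6, 8, 10, 12, 14, 16, 18, 20, 22, 24, 26, 28, 34}, so |A + A| = 15.
K = |A + A| / |A| = 15/7 (already in lowest terms) ≈ 2.1429.
Reference: AP of size 7 gives K = 13/7 ≈ 1.8571; a fully generic set of size 7 gives K ≈ 4.0000.

|A| = 7, |A + A| = 15, K = 15/7.


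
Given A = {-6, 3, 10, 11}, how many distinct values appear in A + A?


A + A = {a + a' : a, a' ∈ A}; |A| = 4.
General bounds: 2|A| - 1 ≤ |A + A| ≤ |A|(|A|+1)/2, i.e. 7 ≤ |A + A| ≤ 10.
Lower bound 2|A|-1 is attained iff A is an arithmetic progression.
Enumerate sums a + a' for a ≤ a' (symmetric, so this suffices):
a = -6: -6+-6=-12, -6+3=-3, -6+10=4, -6+11=5
a = 3: 3+3=6, 3+10=13, 3+11=14
a = 10: 10+10=20, 10+11=21
a = 11: 11+11=22
Distinct sums: {-12, -3, 4, 5, 6, 13, 14, 20, 21, 22}
|A + A| = 10

|A + A| = 10


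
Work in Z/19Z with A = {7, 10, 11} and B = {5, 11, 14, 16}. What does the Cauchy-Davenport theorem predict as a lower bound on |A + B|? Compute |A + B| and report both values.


Cauchy-Davenport: |A + B| ≥ min(p, |A| + |B| - 1) for A, B nonempty in Z/pZ.
|A| = 3, |B| = 4, p = 19.
CD lower bound = min(19, 3 + 4 - 1) = min(19, 6) = 6.
Compute A + B mod 19 directly:
a = 7: 7+5=12, 7+11=18, 7+14=2, 7+16=4
a = 10: 10+5=15, 10+11=2, 10+14=5, 10+16=7
a = 11: 11+5=16, 11+11=3, 11+14=6, 11+16=8
A + B = {2, 3, 4, 5, 6, 7, 8, 12, 15, 16, 18}, so |A + B| = 11.
Verify: 11 ≥ 6? Yes ✓.

CD lower bound = 6, actual |A + B| = 11.


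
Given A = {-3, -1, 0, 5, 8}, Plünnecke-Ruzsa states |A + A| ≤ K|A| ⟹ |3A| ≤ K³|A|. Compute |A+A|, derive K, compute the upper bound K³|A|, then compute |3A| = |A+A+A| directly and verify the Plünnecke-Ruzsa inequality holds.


|A| = 5.
Step 1: Compute A + A by enumerating all 25 pairs.
A + A = {-6, -4, -3, -2, -1, 0, 2, 4, 5, 7, 8, 10, 13, 16}, so |A + A| = 14.
Step 2: Doubling constant K = |A + A|/|A| = 14/5 = 14/5 ≈ 2.8000.
Step 3: Plünnecke-Ruzsa gives |3A| ≤ K³·|A| = (2.8000)³ · 5 ≈ 109.7600.
Step 4: Compute 3A = A + A + A directly by enumerating all triples (a,b,c) ∈ A³; |3A| = 26.
Step 5: Check 26 ≤ 109.7600? Yes ✓.

K = 14/5, Plünnecke-Ruzsa bound K³|A| ≈ 109.7600, |3A| = 26, inequality holds.


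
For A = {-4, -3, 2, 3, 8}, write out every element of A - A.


A - A = {a - a' : a, a' ∈ A}.
Compute a - a' for each ordered pair (a, a'):
a = -4: -4--4=0, -4--3=-1, -4-2=-6, -4-3=-7, -4-8=-12
a = -3: -3--4=1, -3--3=0, -3-2=-5, -3-3=-6, -3-8=-11
a = 2: 2--4=6, 2--3=5, 2-2=0, 2-3=-1, 2-8=-6
a = 3: 3--4=7, 3--3=6, 3-2=1, 3-3=0, 3-8=-5
a = 8: 8--4=12, 8--3=11, 8-2=6, 8-3=5, 8-8=0
Collecting distinct values (and noting 0 appears from a-a):
A - A = {-12, -11, -7, -6, -5, -1, 0, 1, 5, 6, 7, 11, 12}
|A - A| = 13

A - A = {-12, -11, -7, -6, -5, -1, 0, 1, 5, 6, 7, 11, 12}


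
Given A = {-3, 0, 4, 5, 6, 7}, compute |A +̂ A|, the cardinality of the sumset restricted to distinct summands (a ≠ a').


Restricted sumset: A +̂ A = {a + a' : a ∈ A, a' ∈ A, a ≠ a'}.
Equivalently, take A + A and drop any sum 2a that is achievable ONLY as a + a for a ∈ A (i.e. sums representable only with equal summands).
Enumerate pairs (a, a') with a < a' (symmetric, so each unordered pair gives one sum; this covers all a ≠ a'):
  -3 + 0 = -3
  -3 + 4 = 1
  -3 + 5 = 2
  -3 + 6 = 3
  -3 + 7 = 4
  0 + 4 = 4
  0 + 5 = 5
  0 + 6 = 6
  0 + 7 = 7
  4 + 5 = 9
  4 + 6 = 10
  4 + 7 = 11
  5 + 6 = 11
  5 + 7 = 12
  6 + 7 = 13
Collected distinct sums: {-3, 1, 2, 3, 4, 5, 6, 7, 9, 10, 11, 12, 13}
|A +̂ A| = 13
(Reference bound: |A +̂ A| ≥ 2|A| - 3 for |A| ≥ 2, with |A| = 6 giving ≥ 9.)

|A +̂ A| = 13


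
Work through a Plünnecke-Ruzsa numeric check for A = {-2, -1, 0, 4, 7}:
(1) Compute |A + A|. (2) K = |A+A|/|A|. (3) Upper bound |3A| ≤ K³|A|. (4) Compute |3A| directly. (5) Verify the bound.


|A| = 5.
Step 1: Compute A + A by enumerating all 25 pairs.
A + A = {-4, -3, -2, -1, 0, 2, 3, 4, 5, 6, 7, 8, 11, 14}, so |A + A| = 14.
Step 2: Doubling constant K = |A + A|/|A| = 14/5 = 14/5 ≈ 2.8000.
Step 3: Plünnecke-Ruzsa gives |3A| ≤ K³·|A| = (2.8000)³ · 5 ≈ 109.7600.
Step 4: Compute 3A = A + A + A directly by enumerating all triples (a,b,c) ∈ A³; |3A| = 24.
Step 5: Check 24 ≤ 109.7600? Yes ✓.

K = 14/5, Plünnecke-Ruzsa bound K³|A| ≈ 109.7600, |3A| = 24, inequality holds.


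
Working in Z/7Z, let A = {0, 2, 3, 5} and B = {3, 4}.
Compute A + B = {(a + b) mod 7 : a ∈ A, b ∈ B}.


Work in Z/7Z: reduce every sum a + b modulo 7.
Enumerate all 8 pairs:
a = 0: 0+3=3, 0+4=4
a = 2: 2+3=5, 2+4=6
a = 3: 3+3=6, 3+4=0
a = 5: 5+3=1, 5+4=2
Distinct residues collected: {0, 1, 2, 3, 4, 5, 6}
|A + B| = 7 (out of 7 total residues).

A + B = {0, 1, 2, 3, 4, 5, 6}


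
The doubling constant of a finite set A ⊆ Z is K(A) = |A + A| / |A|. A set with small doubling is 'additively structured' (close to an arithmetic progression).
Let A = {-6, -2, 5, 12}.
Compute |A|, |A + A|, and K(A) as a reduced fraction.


|A| = 4.
Compute A + A by enumerating all 16 pairs.
A + A = {-12, -8, -4, -1, 3, 6, 10, 17, 24}, so |A + A| = 9.
K = |A + A| / |A| = 9/4 (already in lowest terms) ≈ 2.2500.
Reference: AP of size 4 gives K = 7/4 ≈ 1.7500; a fully generic set of size 4 gives K ≈ 2.5000.

|A| = 4, |A + A| = 9, K = 9/4.


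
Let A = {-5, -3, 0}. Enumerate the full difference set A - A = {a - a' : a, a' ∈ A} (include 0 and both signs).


A - A = {a - a' : a, a' ∈ A}.
Compute a - a' for each ordered pair (a, a'):
a = -5: -5--5=0, -5--3=-2, -5-0=-5
a = -3: -3--5=2, -3--3=0, -3-0=-3
a = 0: 0--5=5, 0--3=3, 0-0=0
Collecting distinct values (and noting 0 appears from a-a):
A - A = {-5, -3, -2, 0, 2, 3, 5}
|A - A| = 7

A - A = {-5, -3, -2, 0, 2, 3, 5}


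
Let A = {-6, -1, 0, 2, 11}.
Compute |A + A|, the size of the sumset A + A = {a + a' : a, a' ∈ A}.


A + A = {a + a' : a, a' ∈ A}; |A| = 5.
General bounds: 2|A| - 1 ≤ |A + A| ≤ |A|(|A|+1)/2, i.e. 9 ≤ |A + A| ≤ 15.
Lower bound 2|A|-1 is attained iff A is an arithmetic progression.
Enumerate sums a + a' for a ≤ a' (symmetric, so this suffices):
a = -6: -6+-6=-12, -6+-1=-7, -6+0=-6, -6+2=-4, -6+11=5
a = -1: -1+-1=-2, -1+0=-1, -1+2=1, -1+11=10
a = 0: 0+0=0, 0+2=2, 0+11=11
a = 2: 2+2=4, 2+11=13
a = 11: 11+11=22
Distinct sums: {-12, -7, -6, -4, -2, -1, 0, 1, 2, 4, 5, 10, 11, 13, 22}
|A + A| = 15

|A + A| = 15


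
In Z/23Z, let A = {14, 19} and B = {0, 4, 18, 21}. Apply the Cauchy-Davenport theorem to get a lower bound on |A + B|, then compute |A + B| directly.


Cauchy-Davenport: |A + B| ≥ min(p, |A| + |B| - 1) for A, B nonempty in Z/pZ.
|A| = 2, |B| = 4, p = 23.
CD lower bound = min(23, 2 + 4 - 1) = min(23, 5) = 5.
Compute A + B mod 23 directly:
a = 14: 14+0=14, 14+4=18, 14+18=9, 14+21=12
a = 19: 19+0=19, 19+4=0, 19+18=14, 19+21=17
A + B = {0, 9, 12, 14, 17, 18, 19}, so |A + B| = 7.
Verify: 7 ≥ 5? Yes ✓.

CD lower bound = 5, actual |A + B| = 7.


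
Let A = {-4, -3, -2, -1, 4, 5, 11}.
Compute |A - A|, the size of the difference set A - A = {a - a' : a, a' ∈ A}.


A - A = {a - a' : a, a' ∈ A}; |A| = 7.
Bounds: 2|A|-1 ≤ |A - A| ≤ |A|² - |A| + 1, i.e. 13 ≤ |A - A| ≤ 43.
Note: 0 ∈ A - A always (from a - a). The set is symmetric: if d ∈ A - A then -d ∈ A - A.
Enumerate nonzero differences d = a - a' with a > a' (then include -d):
Positive differences: {1, 2, 3, 5, 6, 7, 8, 9, 12, 13, 14, 15}
Full difference set: {0} ∪ (positive diffs) ∪ (negative diffs).
|A - A| = 1 + 2·12 = 25 (matches direct enumeration: 25).

|A - A| = 25


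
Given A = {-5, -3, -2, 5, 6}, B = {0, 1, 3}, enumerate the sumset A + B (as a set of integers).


A + B = {a + b : a ∈ A, b ∈ B}.
Enumerate all |A|·|B| = 5·3 = 15 pairs (a, b) and collect distinct sums.
a = -5: -5+0=-5, -5+1=-4, -5+3=-2
a = -3: -3+0=-3, -3+1=-2, -3+3=0
a = -2: -2+0=-2, -2+1=-1, -2+3=1
a = 5: 5+0=5, 5+1=6, 5+3=8
a = 6: 6+0=6, 6+1=7, 6+3=9
Collecting distinct sums: A + B = {-5, -4, -3, -2, -1, 0, 1, 5, 6, 7, 8, 9}
|A + B| = 12

A + B = {-5, -4, -3, -2, -1, 0, 1, 5, 6, 7, 8, 9}


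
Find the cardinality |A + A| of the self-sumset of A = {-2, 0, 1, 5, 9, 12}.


A + A = {a + a' : a, a' ∈ A}; |A| = 6.
General bounds: 2|A| - 1 ≤ |A + A| ≤ |A|(|A|+1)/2, i.e. 11 ≤ |A + A| ≤ 21.
Lower bound 2|A|-1 is attained iff A is an arithmetic progression.
Enumerate sums a + a' for a ≤ a' (symmetric, so this suffices):
a = -2: -2+-2=-4, -2+0=-2, -2+1=-1, -2+5=3, -2+9=7, -2+12=10
a = 0: 0+0=0, 0+1=1, 0+5=5, 0+9=9, 0+12=12
a = 1: 1+1=2, 1+5=6, 1+9=10, 1+12=13
a = 5: 5+5=10, 5+9=14, 5+12=17
a = 9: 9+9=18, 9+12=21
a = 12: 12+12=24
Distinct sums: {-4, -2, -1, 0, 1, 2, 3, 5, 6, 7, 9, 10, 12, 13, 14, 17, 18, 21, 24}
|A + A| = 19

|A + A| = 19


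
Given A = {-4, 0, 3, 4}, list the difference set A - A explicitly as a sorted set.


A - A = {a - a' : a, a' ∈ A}.
Compute a - a' for each ordered pair (a, a'):
a = -4: -4--4=0, -4-0=-4, -4-3=-7, -4-4=-8
a = 0: 0--4=4, 0-0=0, 0-3=-3, 0-4=-4
a = 3: 3--4=7, 3-0=3, 3-3=0, 3-4=-1
a = 4: 4--4=8, 4-0=4, 4-3=1, 4-4=0
Collecting distinct values (and noting 0 appears from a-a):
A - A = {-8, -7, -4, -3, -1, 0, 1, 3, 4, 7, 8}
|A - A| = 11

A - A = {-8, -7, -4, -3, -1, 0, 1, 3, 4, 7, 8}


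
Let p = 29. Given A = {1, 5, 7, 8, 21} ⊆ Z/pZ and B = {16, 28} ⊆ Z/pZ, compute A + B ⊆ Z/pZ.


Work in Z/29Z: reduce every sum a + b modulo 29.
Enumerate all 10 pairs:
a = 1: 1+16=17, 1+28=0
a = 5: 5+16=21, 5+28=4
a = 7: 7+16=23, 7+28=6
a = 8: 8+16=24, 8+28=7
a = 21: 21+16=8, 21+28=20
Distinct residues collected: {0, 4, 6, 7, 8, 17, 20, 21, 23, 24}
|A + B| = 10 (out of 29 total residues).

A + B = {0, 4, 6, 7, 8, 17, 20, 21, 23, 24}


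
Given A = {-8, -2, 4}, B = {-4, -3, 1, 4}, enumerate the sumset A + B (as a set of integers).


A + B = {a + b : a ∈ A, b ∈ B}.
Enumerate all |A|·|B| = 3·4 = 12 pairs (a, b) and collect distinct sums.
a = -8: -8+-4=-12, -8+-3=-11, -8+1=-7, -8+4=-4
a = -2: -2+-4=-6, -2+-3=-5, -2+1=-1, -2+4=2
a = 4: 4+-4=0, 4+-3=1, 4+1=5, 4+4=8
Collecting distinct sums: A + B = {-12, -11, -7, -6, -5, -4, -1, 0, 1, 2, 5, 8}
|A + B| = 12

A + B = {-12, -11, -7, -6, -5, -4, -1, 0, 1, 2, 5, 8}


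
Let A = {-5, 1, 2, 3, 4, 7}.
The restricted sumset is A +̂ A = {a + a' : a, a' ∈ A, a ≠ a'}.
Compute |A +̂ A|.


Restricted sumset: A +̂ A = {a + a' : a ∈ A, a' ∈ A, a ≠ a'}.
Equivalently, take A + A and drop any sum 2a that is achievable ONLY as a + a for a ∈ A (i.e. sums representable only with equal summands).
Enumerate pairs (a, a') with a < a' (symmetric, so each unordered pair gives one sum; this covers all a ≠ a'):
  -5 + 1 = -4
  -5 + 2 = -3
  -5 + 3 = -2
  -5 + 4 = -1
  -5 + 7 = 2
  1 + 2 = 3
  1 + 3 = 4
  1 + 4 = 5
  1 + 7 = 8
  2 + 3 = 5
  2 + 4 = 6
  2 + 7 = 9
  3 + 4 = 7
  3 + 7 = 10
  4 + 7 = 11
Collected distinct sums: {-4, -3, -2, -1, 2, 3, 4, 5, 6, 7, 8, 9, 10, 11}
|A +̂ A| = 14
(Reference bound: |A +̂ A| ≥ 2|A| - 3 for |A| ≥ 2, with |A| = 6 giving ≥ 9.)

|A +̂ A| = 14


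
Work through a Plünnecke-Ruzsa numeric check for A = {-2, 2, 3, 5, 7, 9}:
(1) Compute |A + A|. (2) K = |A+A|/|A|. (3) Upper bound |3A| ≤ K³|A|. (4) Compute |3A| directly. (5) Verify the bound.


|A| = 6.
Step 1: Compute A + A by enumerating all 36 pairs.
A + A = {-4, 0, 1, 3, 4, 5, 6, 7, 8, 9, 10, 11, 12, 14, 16, 18}, so |A + A| = 16.
Step 2: Doubling constant K = |A + A|/|A| = 16/6 = 16/6 ≈ 2.6667.
Step 3: Plünnecke-Ruzsa gives |3A| ≤ K³·|A| = (2.6667)³ · 6 ≈ 113.7778.
Step 4: Compute 3A = A + A + A directly by enumerating all triples (a,b,c) ∈ A³; |3A| = 27.
Step 5: Check 27 ≤ 113.7778? Yes ✓.

K = 16/6, Plünnecke-Ruzsa bound K³|A| ≈ 113.7778, |3A| = 27, inequality holds.


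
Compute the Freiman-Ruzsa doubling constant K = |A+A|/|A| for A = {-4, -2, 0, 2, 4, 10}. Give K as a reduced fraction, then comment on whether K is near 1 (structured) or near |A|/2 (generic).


|A| = 6.
Compute A + A by enumerating all 36 pairs.
A + A = {-8, -6, -4, -2, 0, 2, 4, 6, 8, 10, 12, 14, 20}, so |A + A| = 13.
K = |A + A| / |A| = 13/6 (already in lowest terms) ≈ 2.1667.
Reference: AP of size 6 gives K = 11/6 ≈ 1.8333; a fully generic set of size 6 gives K ≈ 3.5000.

|A| = 6, |A + A| = 13, K = 13/6.


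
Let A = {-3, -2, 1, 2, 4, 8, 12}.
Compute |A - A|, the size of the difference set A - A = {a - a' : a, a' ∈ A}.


A - A = {a - a' : a, a' ∈ A}; |A| = 7.
Bounds: 2|A|-1 ≤ |A - A| ≤ |A|² - |A| + 1, i.e. 13 ≤ |A - A| ≤ 43.
Note: 0 ∈ A - A always (from a - a). The set is symmetric: if d ∈ A - A then -d ∈ A - A.
Enumerate nonzero differences d = a - a' with a > a' (then include -d):
Positive differences: {1, 2, 3, 4, 5, 6, 7, 8, 10, 11, 14, 15}
Full difference set: {0} ∪ (positive diffs) ∪ (negative diffs).
|A - A| = 1 + 2·12 = 25 (matches direct enumeration: 25).

|A - A| = 25


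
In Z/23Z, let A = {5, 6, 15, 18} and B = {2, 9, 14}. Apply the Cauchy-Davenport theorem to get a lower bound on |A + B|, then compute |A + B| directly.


Cauchy-Davenport: |A + B| ≥ min(p, |A| + |B| - 1) for A, B nonempty in Z/pZ.
|A| = 4, |B| = 3, p = 23.
CD lower bound = min(23, 4 + 3 - 1) = min(23, 6) = 6.
Compute A + B mod 23 directly:
a = 5: 5+2=7, 5+9=14, 5+14=19
a = 6: 6+2=8, 6+9=15, 6+14=20
a = 15: 15+2=17, 15+9=1, 15+14=6
a = 18: 18+2=20, 18+9=4, 18+14=9
A + B = {1, 4, 6, 7, 8, 9, 14, 15, 17, 19, 20}, so |A + B| = 11.
Verify: 11 ≥ 6? Yes ✓.

CD lower bound = 6, actual |A + B| = 11.


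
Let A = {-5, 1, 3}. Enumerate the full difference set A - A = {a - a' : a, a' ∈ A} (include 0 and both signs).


A - A = {a - a' : a, a' ∈ A}.
Compute a - a' for each ordered pair (a, a'):
a = -5: -5--5=0, -5-1=-6, -5-3=-8
a = 1: 1--5=6, 1-1=0, 1-3=-2
a = 3: 3--5=8, 3-1=2, 3-3=0
Collecting distinct values (and noting 0 appears from a-a):
A - A = {-8, -6, -2, 0, 2, 6, 8}
|A - A| = 7

A - A = {-8, -6, -2, 0, 2, 6, 8}


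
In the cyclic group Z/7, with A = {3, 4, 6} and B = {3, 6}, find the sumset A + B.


Work in Z/7Z: reduce every sum a + b modulo 7.
Enumerate all 6 pairs:
a = 3: 3+3=6, 3+6=2
a = 4: 4+3=0, 4+6=3
a = 6: 6+3=2, 6+6=5
Distinct residues collected: {0, 2, 3, 5, 6}
|A + B| = 5 (out of 7 total residues).

A + B = {0, 2, 3, 5, 6}


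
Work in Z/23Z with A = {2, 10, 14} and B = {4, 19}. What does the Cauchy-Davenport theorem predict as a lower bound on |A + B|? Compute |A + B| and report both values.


Cauchy-Davenport: |A + B| ≥ min(p, |A| + |B| - 1) for A, B nonempty in Z/pZ.
|A| = 3, |B| = 2, p = 23.
CD lower bound = min(23, 3 + 2 - 1) = min(23, 4) = 4.
Compute A + B mod 23 directly:
a = 2: 2+4=6, 2+19=21
a = 10: 10+4=14, 10+19=6
a = 14: 14+4=18, 14+19=10
A + B = {6, 10, 14, 18, 21}, so |A + B| = 5.
Verify: 5 ≥ 4? Yes ✓.

CD lower bound = 4, actual |A + B| = 5.


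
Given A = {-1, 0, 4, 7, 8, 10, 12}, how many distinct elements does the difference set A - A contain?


A - A = {a - a' : a, a' ∈ A}; |A| = 7.
Bounds: 2|A|-1 ≤ |A - A| ≤ |A|² - |A| + 1, i.e. 13 ≤ |A - A| ≤ 43.
Note: 0 ∈ A - A always (from a - a). The set is symmetric: if d ∈ A - A then -d ∈ A - A.
Enumerate nonzero differences d = a - a' with a > a' (then include -d):
Positive differences: {1, 2, 3, 4, 5, 6, 7, 8, 9, 10, 11, 12, 13}
Full difference set: {0} ∪ (positive diffs) ∪ (negative diffs).
|A - A| = 1 + 2·13 = 27 (matches direct enumeration: 27).

|A - A| = 27


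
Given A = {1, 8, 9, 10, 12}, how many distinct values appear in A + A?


A + A = {a + a' : a, a' ∈ A}; |A| = 5.
General bounds: 2|A| - 1 ≤ |A + A| ≤ |A|(|A|+1)/2, i.e. 9 ≤ |A + A| ≤ 15.
Lower bound 2|A|-1 is attained iff A is an arithmetic progression.
Enumerate sums a + a' for a ≤ a' (symmetric, so this suffices):
a = 1: 1+1=2, 1+8=9, 1+9=10, 1+10=11, 1+12=13
a = 8: 8+8=16, 8+9=17, 8+10=18, 8+12=20
a = 9: 9+9=18, 9+10=19, 9+12=21
a = 10: 10+10=20, 10+12=22
a = 12: 12+12=24
Distinct sums: {2, 9, 10, 11, 13, 16, 17, 18, 19, 20, 21, 22, 24}
|A + A| = 13

|A + A| = 13


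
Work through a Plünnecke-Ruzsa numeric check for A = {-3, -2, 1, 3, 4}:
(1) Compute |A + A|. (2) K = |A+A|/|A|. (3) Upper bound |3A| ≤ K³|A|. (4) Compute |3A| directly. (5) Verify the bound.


|A| = 5.
Step 1: Compute A + A by enumerating all 25 pairs.
A + A = {-6, -5, -4, -2, -1, 0, 1, 2, 4, 5, 6, 7, 8}, so |A + A| = 13.
Step 2: Doubling constant K = |A + A|/|A| = 13/5 = 13/5 ≈ 2.6000.
Step 3: Plünnecke-Ruzsa gives |3A| ≤ K³·|A| = (2.6000)³ · 5 ≈ 87.8800.
Step 4: Compute 3A = A + A + A directly by enumerating all triples (a,b,c) ∈ A³; |3A| = 22.
Step 5: Check 22 ≤ 87.8800? Yes ✓.

K = 13/5, Plünnecke-Ruzsa bound K³|A| ≈ 87.8800, |3A| = 22, inequality holds.


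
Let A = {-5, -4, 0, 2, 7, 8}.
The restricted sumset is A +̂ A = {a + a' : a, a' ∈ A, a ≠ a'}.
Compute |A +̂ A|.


Restricted sumset: A +̂ A = {a + a' : a ∈ A, a' ∈ A, a ≠ a'}.
Equivalently, take A + A and drop any sum 2a that is achievable ONLY as a + a for a ∈ A (i.e. sums representable only with equal summands).
Enumerate pairs (a, a') with a < a' (symmetric, so each unordered pair gives one sum; this covers all a ≠ a'):
  -5 + -4 = -9
  -5 + 0 = -5
  -5 + 2 = -3
  -5 + 7 = 2
  -5 + 8 = 3
  -4 + 0 = -4
  -4 + 2 = -2
  -4 + 7 = 3
  -4 + 8 = 4
  0 + 2 = 2
  0 + 7 = 7
  0 + 8 = 8
  2 + 7 = 9
  2 + 8 = 10
  7 + 8 = 15
Collected distinct sums: {-9, -5, -4, -3, -2, 2, 3, 4, 7, 8, 9, 10, 15}
|A +̂ A| = 13
(Reference bound: |A +̂ A| ≥ 2|A| - 3 for |A| ≥ 2, with |A| = 6 giving ≥ 9.)

|A +̂ A| = 13


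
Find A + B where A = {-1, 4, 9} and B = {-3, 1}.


A + B = {a + b : a ∈ A, b ∈ B}.
Enumerate all |A|·|B| = 3·2 = 6 pairs (a, b) and collect distinct sums.
a = -1: -1+-3=-4, -1+1=0
a = 4: 4+-3=1, 4+1=5
a = 9: 9+-3=6, 9+1=10
Collecting distinct sums: A + B = {-4, 0, 1, 5, 6, 10}
|A + B| = 6

A + B = {-4, 0, 1, 5, 6, 10}


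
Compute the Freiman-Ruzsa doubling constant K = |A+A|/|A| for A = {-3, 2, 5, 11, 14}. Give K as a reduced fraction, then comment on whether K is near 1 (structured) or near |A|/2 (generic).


|A| = 5.
Compute A + A by enumerating all 25 pairs.
A + A = {-6, -1, 2, 4, 7, 8, 10, 11, 13, 16, 19, 22, 25, 28}, so |A + A| = 14.
K = |A + A| / |A| = 14/5 (already in lowest terms) ≈ 2.8000.
Reference: AP of size 5 gives K = 9/5 ≈ 1.8000; a fully generic set of size 5 gives K ≈ 3.0000.

|A| = 5, |A + A| = 14, K = 14/5.


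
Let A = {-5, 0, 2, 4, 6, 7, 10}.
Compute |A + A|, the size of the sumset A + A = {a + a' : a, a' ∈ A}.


A + A = {a + a' : a, a' ∈ A}; |A| = 7.
General bounds: 2|A| - 1 ≤ |A + A| ≤ |A|(|A|+1)/2, i.e. 13 ≤ |A + A| ≤ 28.
Lower bound 2|A|-1 is attained iff A is an arithmetic progression.
Enumerate sums a + a' for a ≤ a' (symmetric, so this suffices):
a = -5: -5+-5=-10, -5+0=-5, -5+2=-3, -5+4=-1, -5+6=1, -5+7=2, -5+10=5
a = 0: 0+0=0, 0+2=2, 0+4=4, 0+6=6, 0+7=7, 0+10=10
a = 2: 2+2=4, 2+4=6, 2+6=8, 2+7=9, 2+10=12
a = 4: 4+4=8, 4+6=10, 4+7=11, 4+10=14
a = 6: 6+6=12, 6+7=13, 6+10=16
a = 7: 7+7=14, 7+10=17
a = 10: 10+10=20
Distinct sums: {-10, -5, -3, -1, 0, 1, 2, 4, 5, 6, 7, 8, 9, 10, 11, 12, 13, 14, 16, 17, 20}
|A + A| = 21

|A + A| = 21


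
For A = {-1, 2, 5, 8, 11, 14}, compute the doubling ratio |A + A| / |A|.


|A| = 6.
Compute A + A by enumerating all 36 pairs.
A + A = {-2, 1, 4, 7, 10, 13, 16, 19, 22, 25, 28}, so |A + A| = 11.
K = |A + A| / |A| = 11/6 (already in lowest terms) ≈ 1.8333.
Reference: AP of size 6 gives K = 11/6 ≈ 1.8333; a fully generic set of size 6 gives K ≈ 3.5000.

|A| = 6, |A + A| = 11, K = 11/6.


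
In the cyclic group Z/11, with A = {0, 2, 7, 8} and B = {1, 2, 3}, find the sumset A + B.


Work in Z/11Z: reduce every sum a + b modulo 11.
Enumerate all 12 pairs:
a = 0: 0+1=1, 0+2=2, 0+3=3
a = 2: 2+1=3, 2+2=4, 2+3=5
a = 7: 7+1=8, 7+2=9, 7+3=10
a = 8: 8+1=9, 8+2=10, 8+3=0
Distinct residues collected: {0, 1, 2, 3, 4, 5, 8, 9, 10}
|A + B| = 9 (out of 11 total residues).

A + B = {0, 1, 2, 3, 4, 5, 8, 9, 10}
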